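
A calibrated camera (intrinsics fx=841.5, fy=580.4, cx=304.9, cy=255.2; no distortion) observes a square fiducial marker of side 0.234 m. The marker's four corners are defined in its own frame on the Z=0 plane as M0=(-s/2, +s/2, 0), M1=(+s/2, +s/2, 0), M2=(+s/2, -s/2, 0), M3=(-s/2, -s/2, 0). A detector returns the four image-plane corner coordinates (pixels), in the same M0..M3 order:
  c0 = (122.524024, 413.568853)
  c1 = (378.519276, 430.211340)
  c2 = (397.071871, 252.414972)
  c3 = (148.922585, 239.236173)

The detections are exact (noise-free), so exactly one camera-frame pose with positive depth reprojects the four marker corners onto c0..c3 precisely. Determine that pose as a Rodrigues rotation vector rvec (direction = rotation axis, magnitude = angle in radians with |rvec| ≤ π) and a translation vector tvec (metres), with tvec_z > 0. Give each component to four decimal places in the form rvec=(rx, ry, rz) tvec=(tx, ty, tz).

Intrinsics K: fx=841.5, fy=580.4, cx=304.9, cy=255.2
Marker side s = 0.234 m; corners in marker frame (Z=0):
  M0 = (-0.1170, +0.1170, 0)
  M1 = (+0.1170, +0.1170, 0)
  M2 = (+0.1170, -0.1170, 0)
  M3 = (-0.1170, -0.1170, 0)
Detected image corners:
  c0 = (122.524024, 413.568853) px
  c1 = (378.519276, 430.211340) px
  c2 = (397.071871, 252.414972) px
  c3 = (148.922585, 239.236173) px
Planar DLT: solve 8×8 A·h = b for H (H[2,2]=1):
  H  [+1058.04329 -132.69607 +260.87722]
  H  [+39.47493 +705.79026 +332.35840]
  H  [-0.07226 -0.13946 +1.00000]
B = K⁻¹H; ‖b₁‖=1.289412, ‖b₂‖=1.289412; λ = 2/(‖b₁‖+‖b₂‖) = 0.775547, sign → tz>0 ⇒ λ=+0.775547
r₁ = λ·B[:,0] = (+0.99542,+0.07739,-0.05604); r₂ = λ·B[:,1] = (-0.08311,+0.99065,-0.10816)
r₃ = r₁×r₂ = (+0.04715,+0.11232,+0.99255); SVD([r₁ r₂ r₃]) → R = UVᵀ:
  R  [+0.99542 -0.08311 +0.04715]
  R  [+0.07739 +0.99065 +0.11232]
  R  [-0.05604 -0.10816 +0.99255]
t = (-0.04057, +0.10310, +0.77555) m
tr R = 2.978631; θ = arccos((tr R − 1)/2) = 0.146310 rad = 8.383°
axis k = ((R−Rᵀ)₃₂, (R−Rᵀ)₁₃, (R−Rᵀ)₂₁) / (2 sinθ) = (-0.756153, +0.353902, +0.550441)
rvec = θ·k = (-0.110633, +0.051780, +0.080535)

rvec=(-0.1106, 0.0518, 0.0805) tvec=(-0.0406, 0.1031, 0.7755)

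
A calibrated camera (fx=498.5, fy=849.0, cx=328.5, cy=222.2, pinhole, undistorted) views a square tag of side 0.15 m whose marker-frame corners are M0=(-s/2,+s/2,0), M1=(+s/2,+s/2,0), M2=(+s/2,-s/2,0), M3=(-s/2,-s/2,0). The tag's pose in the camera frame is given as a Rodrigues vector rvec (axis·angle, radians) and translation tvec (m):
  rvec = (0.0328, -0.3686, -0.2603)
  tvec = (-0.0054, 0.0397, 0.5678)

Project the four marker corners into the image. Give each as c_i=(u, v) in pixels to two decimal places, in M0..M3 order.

Intrinsics K: fx=498.5, fy=849.0, cx=328.5, cy=222.2
Marker side s = 0.15 m; corners in marker frame (Z=0):
  M0 = (-0.0750, +0.0750, 0)
  M1 = (+0.0750, +0.0750, 0)
  M2 = (+0.0750, -0.0750, 0)
  M3 = (-0.0750, -0.0750, 0)
rvec = (0.0328, -0.3686, -0.2603), |rvec| = θ = 0.45244 rad = 25.923°
Rodrigues: sinθ=0.43716, 1−cosθ=0.10061; R = I + sinθ·[k]× + (1−cosθ)·[k]×²:
    [+0.89991 +0.24557 -0.36035]
    [-0.25745 +0.96617 +0.01547]
    [+0.35196 +0.07885 +0.93269]
t = (-0.0054, 0.0397, 0.5678) m
M0: Pc = R·M0+t = (-0.05448, +0.13147, +0.54732); u = 498.5·(-0.05448)/0.54732 + 328.5 = 278.8829, v = 849.0·(+0.13147)/0.54732 + 222.2 = 426.1389
M1: Pc = R·M1+t = (+0.08051, +0.09285, +0.60011); u = 498.5·(+0.08051)/0.60011 + 328.5 = 395.3790, v = 849.0·(+0.09285)/0.60011 + 222.2 = 353.5636
M2: Pc = R·M2+t = (+0.04368, -0.05207, +0.58828); u = 498.5·(+0.04368)/0.58828 + 328.5 = 365.5102, v = 849.0·(-0.05207)/0.58828 + 222.2 = 147.0513
M3: Pc = R·M3+t = (-0.09131, -0.01345, +0.53549); u = 498.5·(-0.09131)/0.53549 + 328.5 = 243.4963, v = 849.0·(-0.01345)/0.53549 + 222.2 = 200.8698

c0=(278.88, 426.14) c1=(395.38, 353.56) c2=(365.51, 147.05) c3=(243.50, 200.87)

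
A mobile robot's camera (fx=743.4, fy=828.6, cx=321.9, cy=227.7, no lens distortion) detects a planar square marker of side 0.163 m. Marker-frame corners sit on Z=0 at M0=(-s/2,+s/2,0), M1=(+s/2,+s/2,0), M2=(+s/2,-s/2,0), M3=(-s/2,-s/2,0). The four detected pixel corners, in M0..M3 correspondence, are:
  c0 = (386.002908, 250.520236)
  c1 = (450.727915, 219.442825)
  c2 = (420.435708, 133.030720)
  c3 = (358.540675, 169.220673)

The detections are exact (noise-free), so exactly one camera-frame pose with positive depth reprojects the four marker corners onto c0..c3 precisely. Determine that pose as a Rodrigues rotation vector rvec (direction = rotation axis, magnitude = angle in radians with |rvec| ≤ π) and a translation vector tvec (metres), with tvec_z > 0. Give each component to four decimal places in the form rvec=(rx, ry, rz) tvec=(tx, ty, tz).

rvec=(-0.0088, 0.6787, -0.3807) tvec=(0.1623, -0.0619, 1.4923)

Intrinsics K: fx=743.4, fy=828.6, cx=321.9, cy=227.7
Marker side s = 0.163 m; corners in marker frame (Z=0):
  M0 = (-0.0815, +0.0815, 0)
  M1 = (+0.0815, +0.0815, 0)
  M2 = (+0.0815, -0.0815, 0)
  M3 = (-0.0815, -0.0815, 0)
Detected image corners:
  c0 = (386.002908, 250.520236) px
  c1 = (450.727915, 219.442825) px
  c2 = (420.435708, 133.030720) px
  c3 = (358.540675, 169.220673) px
Planar DLT: solve 8×8 A·h = b for H (H[2,2]=1):
  H  [+223.06674 +141.48712 +402.76810]
  H  [-285.44608 +497.01837 +193.31507]
  H  [-0.40917 -0.08760 +1.00000]
B = K⁻¹H; ‖b₁‖=0.670096, ‖b₂‖=0.670096; λ = 2/(‖b₁‖+‖b₂‖) = 1.492324, sign → tz>0 ⇒ λ=+1.492324
r₁ = λ·B[:,0] = (+0.71220,-0.34629,-0.61062); r₂ = λ·B[:,1] = (+0.34063,+0.93106,-0.13073)
r₃ = r₁×r₂ = (+0.61380,-0.11489,+0.78106); SVD([r₁ r₂ r₃]) → R = UVᵀ:
  R  [+0.71220 +0.34063 +0.61380]
  R  [-0.34629 +0.93106 -0.11489]
  R  [-0.61062 -0.13073 +0.78106]
t = (+0.16234, -0.06193, +1.49232) m
tr R = 2.424319; θ = arccos((tr R − 1)/2) = 0.778227 rad = 44.589°
axis k = ((R−Rᵀ)₃₂, (R−Rᵀ)₁₃, (R−Rᵀ)₂₁) / (2 sinθ) = (-0.011279, +0.872070, -0.489252)
rvec = θ·k = (-0.008777, +0.678668, -0.380749)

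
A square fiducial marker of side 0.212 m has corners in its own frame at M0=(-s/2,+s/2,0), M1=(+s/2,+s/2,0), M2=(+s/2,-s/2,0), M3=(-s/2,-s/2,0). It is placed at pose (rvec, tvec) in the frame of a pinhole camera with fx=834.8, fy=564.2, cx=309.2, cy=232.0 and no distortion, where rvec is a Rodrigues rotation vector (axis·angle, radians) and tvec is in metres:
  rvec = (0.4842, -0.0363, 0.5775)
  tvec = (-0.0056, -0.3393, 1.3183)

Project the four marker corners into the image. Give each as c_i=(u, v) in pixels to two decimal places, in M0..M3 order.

c0=(215.48, 99.28) c1=(325.53, 147.33) c2=(399.73, 73.76) c3=(283.78, 20.15)

Intrinsics K: fx=834.8, fy=564.2, cx=309.2, cy=232.0
Marker side s = 0.212 m; corners in marker frame (Z=0):
  M0 = (-0.1060, +0.1060, 0)
  M1 = (+0.1060, +0.1060, 0)
  M2 = (+0.1060, -0.1060, 0)
  M3 = (-0.1060, -0.1060, 0)
rvec = (0.4842, -0.0363, 0.5775), |rvec| = θ = 0.75450 rad = 43.230°
Rodrigues: sinθ=0.68493, 1−cosθ=0.27139; R = I + sinθ·[k]× + (1−cosθ)·[k]×²:
    [+0.84038 -0.53263 +0.10035]
    [+0.51587 +0.72924 -0.44954]
    [+0.16626 +0.42956 +0.88760]
t = (-0.0056, -0.3393, 1.3183) m
M0: Pc = R·M0+t = (-0.15114, -0.31668, +1.34621); u = 834.8·(-0.15114)/1.34621 + 309.2 = 215.4772, v = 564.2·(-0.31668)/1.34621 + 232.0 = 99.2776
M1: Pc = R·M1+t = (+0.02702, -0.20732, +1.38146); u = 834.8·(+0.02702)/1.38146 + 309.2 = 325.5292, v = 564.2·(-0.20732)/1.38146 + 232.0 = 147.3291
M2: Pc = R·M2+t = (+0.13994, -0.36192, +1.29039); u = 834.8·(+0.13994)/1.29039 + 309.2 = 399.7313, v = 564.2·(-0.36192)/1.29039 + 232.0 = 73.7580
M3: Pc = R·M3+t = (-0.03822, -0.47128, +1.25514); u = 834.8·(-0.03822)/1.25514 + 309.2 = 283.7784, v = 564.2·(-0.47128)/1.25514 + 232.0 = 20.1542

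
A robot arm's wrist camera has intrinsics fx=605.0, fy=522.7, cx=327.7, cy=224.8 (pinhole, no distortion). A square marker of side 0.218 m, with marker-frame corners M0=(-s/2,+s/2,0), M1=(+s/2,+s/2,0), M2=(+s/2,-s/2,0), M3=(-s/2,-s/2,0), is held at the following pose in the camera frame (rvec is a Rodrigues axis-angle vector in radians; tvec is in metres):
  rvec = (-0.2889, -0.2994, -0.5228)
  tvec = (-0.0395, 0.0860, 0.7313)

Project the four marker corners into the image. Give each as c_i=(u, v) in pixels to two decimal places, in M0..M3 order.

c0=(262.83, 399.44) c1=(414.85, 314.16) c2=(322.39, 190.04) c3=(169.42, 257.03)

Intrinsics K: fx=605.0, fy=522.7, cx=327.7, cy=224.8
Marker side s = 0.218 m; corners in marker frame (Z=0):
  M0 = (-0.1090, +0.1090, 0)
  M1 = (+0.1090, +0.1090, 0)
  M2 = (+0.1090, -0.1090, 0)
  M3 = (-0.1090, -0.1090, 0)
rvec = (-0.2889, -0.2994, -0.5228), |rvec| = θ = 0.66815 rad = 38.282°
Rodrigues: sinθ=0.61953, 1−cosθ=0.21503; R = I + sinθ·[k]× + (1−cosθ)·[k]×²:
    [+0.82517 +0.52642 -0.20486]
    [-0.44310 +0.82815 +0.34327]
    [+0.35037 -0.19248 +0.91662]
t = (-0.0395, 0.0860, 0.7313) m
M0: Pc = R·M0+t = (-0.07206, +0.22457, +0.67213); u = 605.0·(-0.07206)/0.67213 + 327.7 = 262.8339, v = 522.7·(+0.22457)/0.67213 + 224.8 = 399.4397
M1: Pc = R·M1+t = (+0.10782, +0.12797, +0.74851); u = 605.0·(+0.10782)/0.74851 + 327.7 = 414.8512, v = 522.7·(+0.12797)/0.74851 + 224.8 = 314.1645
M2: Pc = R·M2+t = (-0.00694, -0.05257, +0.79047); u = 605.0·(-0.00694)/0.79047 + 327.7 = 322.3910, v = 522.7·(-0.05257)/0.79047 + 224.8 = 190.0409
M3: Pc = R·M3+t = (-0.18682, +0.04403, +0.71409); u = 605.0·(-0.18682)/0.71409 + 327.7 = 169.4170, v = 522.7·(+0.04403)/0.71409 + 224.8 = 257.0288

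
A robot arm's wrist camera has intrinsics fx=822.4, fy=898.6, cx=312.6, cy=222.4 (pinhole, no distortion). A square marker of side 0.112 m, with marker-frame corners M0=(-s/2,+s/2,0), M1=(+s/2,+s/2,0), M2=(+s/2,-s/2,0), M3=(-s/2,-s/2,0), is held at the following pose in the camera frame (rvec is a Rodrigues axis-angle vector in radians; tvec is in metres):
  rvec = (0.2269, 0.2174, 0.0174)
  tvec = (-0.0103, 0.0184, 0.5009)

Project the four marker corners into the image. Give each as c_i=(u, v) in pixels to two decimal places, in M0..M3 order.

c0=(211.53, 343.21) c1=(386.03, 357.27) c2=(388.50, 158.59) c3=(205.08, 153.25)

Intrinsics K: fx=822.4, fy=898.6, cx=312.6, cy=222.4
Marker side s = 0.112 m; corners in marker frame (Z=0):
  M0 = (-0.0560, +0.0560, 0)
  M1 = (+0.0560, +0.0560, 0)
  M2 = (+0.0560, -0.0560, 0)
  M3 = (-0.0560, -0.0560, 0)
rvec = (0.2269, 0.2174, 0.0174), |rvec| = θ = 0.31472 rad = 18.032°
Rodrigues: sinθ=0.30955, 1−cosθ=0.04912; R = I + sinθ·[k]× + (1−cosθ)·[k]×²:
    [+0.97641 +0.00735 +0.21579]
    [+0.04158 +0.97432 -0.22130]
    [-0.21187 +0.22505 +0.95103]
t = (-0.0103, 0.0184, 0.5009) m
M0: Pc = R·M0+t = (-0.06457, +0.07063, +0.52537); u = 822.4·(-0.06457)/0.52537 + 312.6 = 211.5270, v = 898.6·(+0.07063)/0.52537 + 222.4 = 343.2134
M1: Pc = R·M1+t = (+0.04479, +0.07529, +0.50164); u = 822.4·(+0.04479)/0.50164 + 312.6 = 386.0309, v = 898.6·(+0.07529)/0.50164 + 222.4 = 357.2696
M2: Pc = R·M2+t = (+0.04397, -0.03383, +0.47643); u = 822.4·(+0.04397)/0.47643 + 312.6 = 388.4954, v = 898.6·(-0.03383)/0.47643 + 222.4 = 158.5862
M3: Pc = R·M3+t = (-0.06539, -0.03849, +0.50016); u = 822.4·(-0.06539)/0.50016 + 312.6 = 205.0805, v = 898.6·(-0.03849)/0.50016 + 222.4 = 153.2480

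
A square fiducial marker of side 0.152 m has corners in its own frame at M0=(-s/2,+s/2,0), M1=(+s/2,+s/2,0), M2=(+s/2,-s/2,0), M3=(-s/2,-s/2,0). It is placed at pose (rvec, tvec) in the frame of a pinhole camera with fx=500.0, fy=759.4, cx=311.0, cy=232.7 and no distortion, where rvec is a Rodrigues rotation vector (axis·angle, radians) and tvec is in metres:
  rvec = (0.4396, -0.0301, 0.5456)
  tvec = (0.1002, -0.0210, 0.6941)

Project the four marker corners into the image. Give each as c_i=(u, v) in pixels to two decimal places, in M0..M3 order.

c0=(308.52, 232.09) c1=(397.17, 309.94) c2=(462.11, 186.08) c3=(367.44, 96.93)

Intrinsics K: fx=500.0, fy=759.4, cx=311.0, cy=232.7
Marker side s = 0.152 m; corners in marker frame (Z=0):
  M0 = (-0.0760, +0.0760, 0)
  M1 = (+0.0760, +0.0760, 0)
  M2 = (+0.0760, -0.0760, 0)
  M3 = (-0.0760, -0.0760, 0)
rvec = (0.4396, -0.0301, 0.5456), |rvec| = θ = 0.70131 rad = 40.182°
Rodrigues: sinθ=0.64522, 1−cosθ=0.23600; R = I + sinθ·[k]× + (1−cosθ)·[k]×²:
    [+0.85673 -0.50831 +0.08739]
    [+0.49561 +0.76443 -0.41232]
    [+0.14278 +0.39656 +0.90684]
t = (0.1002, -0.0210, 0.6941) m
M0: Pc = R·M0+t = (-0.00354, -0.00057, +0.71339); u = 500.0·(-0.00354)/0.71339 + 311.0 = 308.5168, v = 759.4·(-0.00057)/0.71339 + 232.7 = 232.0935
M1: Pc = R·M1+t = (+0.12668, +0.07476, +0.73509); u = 500.0·(+0.12668)/0.73509 + 311.0 = 397.1660, v = 759.4·(+0.07476)/0.73509 + 232.7 = 309.9361
M2: Pc = R·M2+t = (+0.20394, -0.04143, +0.67481); u = 500.0·(+0.20394)/0.67481 + 311.0 = 462.1108, v = 759.4·(-0.04143)/0.67481 + 232.7 = 186.0765
M3: Pc = R·M3+t = (+0.07372, -0.11676, +0.65311); u = 500.0·(+0.07372)/0.65311 + 311.0 = 367.4380, v = 759.4·(-0.11676)/0.65311 + 232.7 = 96.9338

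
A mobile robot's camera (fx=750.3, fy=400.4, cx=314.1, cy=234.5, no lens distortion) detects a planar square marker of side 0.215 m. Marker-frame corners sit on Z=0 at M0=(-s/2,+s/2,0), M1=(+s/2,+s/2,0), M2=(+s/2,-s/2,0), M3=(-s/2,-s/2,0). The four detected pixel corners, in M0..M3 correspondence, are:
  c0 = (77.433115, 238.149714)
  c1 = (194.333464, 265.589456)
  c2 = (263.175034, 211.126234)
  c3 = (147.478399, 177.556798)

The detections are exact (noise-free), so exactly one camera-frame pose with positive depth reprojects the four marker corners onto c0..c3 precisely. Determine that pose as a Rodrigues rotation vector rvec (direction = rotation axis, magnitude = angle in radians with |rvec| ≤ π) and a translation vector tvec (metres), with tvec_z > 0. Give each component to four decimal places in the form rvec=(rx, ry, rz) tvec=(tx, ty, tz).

rvec=(0.3714, -0.4227, 0.5397) tvec=(-0.2273, -0.0306, 1.2036)

Intrinsics K: fx=750.3, fy=400.4, cx=314.1, cy=234.5
Marker side s = 0.215 m; corners in marker frame (Z=0):
  M0 = (-0.1075, +0.1075, 0)
  M1 = (+0.1075, +0.1075, 0)
  M2 = (+0.1075, -0.1075, 0)
  M3 = (-0.1075, -0.1075, 0)
Detected image corners:
  c0 = (77.433115, 238.149714) px
  c1 = (194.333464, 265.589456) px
  c2 = (263.175034, 211.126234) px
  c3 = (147.478399, 177.556798) px
Planar DLT: solve 8×8 A·h = b for H (H[2,2]=1):
  H  [+608.50468 -290.76659 +172.37669]
  H  [+229.89777 +308.95321 +224.33643]
  H  [+0.39580 +0.18819 +1.00000]
B = K⁻¹H; ‖b₁‖=0.830849, ‖b₂‖=0.830849; λ = 2/(‖b₁‖+‖b₂‖) = 1.203588, sign → tz>0 ⇒ λ=+1.203588
r₁ = λ·B[:,0] = (+0.77670,+0.41207,+0.47638); r₂ = λ·B[:,1] = (-0.56126,+0.79604,+0.22651)
r₃ = r₁×r₂ = (-0.28588,-0.44330,+0.84956); SVD([r₁ r₂ r₃]) → R = UVᵀ:
  R  [+0.77670 -0.56126 -0.28588]
  R  [+0.41207 +0.79604 -0.44330]
  R  [+0.47638 +0.22651 +0.84956]
t = (-0.22734, -0.03055, +1.20359) m
tr R = 2.422310; θ = arccos((tr R − 1)/2) = 0.779656 rad = 44.671°
axis k = ((R−Rᵀ)₃₂, (R−Rᵀ)₁₃, (R−Rᵀ)₂₁) / (2 sinθ) = (+0.476369, -0.542117, +0.692230)
rvec = θ·k = (+0.371404, -0.422665, +0.539701)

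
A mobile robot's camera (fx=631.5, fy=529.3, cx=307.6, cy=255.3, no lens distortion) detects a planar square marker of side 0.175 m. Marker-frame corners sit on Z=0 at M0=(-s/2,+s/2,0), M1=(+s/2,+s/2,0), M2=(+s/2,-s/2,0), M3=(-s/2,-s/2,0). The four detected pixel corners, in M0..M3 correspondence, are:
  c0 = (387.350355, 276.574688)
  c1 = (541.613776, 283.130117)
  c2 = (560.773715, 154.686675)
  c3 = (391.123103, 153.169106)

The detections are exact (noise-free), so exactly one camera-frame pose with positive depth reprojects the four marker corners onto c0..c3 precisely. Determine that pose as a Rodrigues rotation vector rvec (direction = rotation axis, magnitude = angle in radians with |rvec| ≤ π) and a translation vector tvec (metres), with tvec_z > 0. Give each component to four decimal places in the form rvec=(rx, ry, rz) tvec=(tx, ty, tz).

Intrinsics K: fx=631.5, fy=529.3, cx=307.6, cy=255.3
Marker side s = 0.175 m; corners in marker frame (Z=0):
  M0 = (-0.0875, +0.0875, 0)
  M1 = (+0.0875, +0.0875, 0)
  M2 = (+0.0875, -0.0875, 0)
  M3 = (-0.0875, -0.0875, 0)
Detected image corners:
  c0 = (387.350355, 276.574688) px
  c1 = (541.613776, 283.130117) px
  c2 = (560.773715, 154.686675) px
  c3 = (391.123103, 153.169106) px
Planar DLT: solve 8×8 A·h = b for H (H[2,2]=1):
  H  [+808.02947 +182.53169 +468.21239]
  H  [-29.50961 +833.24049 +219.74202]
  H  [-0.24546 +0.52552 +1.00000]
B = K⁻¹H; ‖b₁‖=1.421849, ‖b₂‖=1.421849; λ = 2/(‖b₁‖+‖b₂‖) = 0.703309, sign → tz>0 ⇒ λ=+0.703309
r₁ = λ·B[:,0] = (+0.98400,+0.04406,-0.17263); r₂ = λ·B[:,1] = (+0.02325,+0.92890,+0.36961)
r₃ = r₁×r₂ = (+0.17664,-0.36771,+0.91301); SVD([r₁ r₂ r₃]) → R = UVᵀ:
  R  [+0.98400 +0.02325 +0.17664]
  R  [+0.04406 +0.92890 -0.36771]
  R  [-0.17263 +0.36961 +0.91301]
t = (+0.17888, -0.04725, +0.70331) m
tr R = 2.825909; θ = arccos((tr R − 1)/2) = 0.420329 rad = 24.083°
axis k = ((R−Rᵀ)₃₂, (R−Rᵀ)₁₃, (R−Rᵀ)₂₁) / (2 sinθ) = (+0.903435, +0.427967, +0.025487)
rvec = θ·k = (+0.379740, +0.179887, +0.010713)

rvec=(0.3797, 0.1799, 0.0107) tvec=(0.1789, -0.0472, 0.7033)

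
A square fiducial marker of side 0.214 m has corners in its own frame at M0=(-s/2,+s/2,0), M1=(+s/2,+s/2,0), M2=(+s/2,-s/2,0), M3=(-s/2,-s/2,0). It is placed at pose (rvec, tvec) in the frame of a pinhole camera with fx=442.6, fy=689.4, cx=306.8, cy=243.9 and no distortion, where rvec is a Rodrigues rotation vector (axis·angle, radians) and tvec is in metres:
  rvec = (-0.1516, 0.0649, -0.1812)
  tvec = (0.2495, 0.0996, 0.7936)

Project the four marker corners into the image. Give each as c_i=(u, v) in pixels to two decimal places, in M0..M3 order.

c0=(399.10, 440.72) c1=(520.90, 408.24) c2=(491.49, 223.22) c3=(375.06, 256.82)

Intrinsics K: fx=442.6, fy=689.4, cx=306.8, cy=243.9
Marker side s = 0.214 m; corners in marker frame (Z=0):
  M0 = (-0.1070, +0.1070, 0)
  M1 = (+0.1070, +0.1070, 0)
  M2 = (+0.1070, -0.1070, 0)
  M3 = (-0.1070, -0.1070, 0)
rvec = (-0.1516, 0.0649, -0.1812), |rvec| = θ = 0.24501 rad = 14.038°
Rodrigues: sinθ=0.24256, 1−cosθ=0.02986; R = I + sinθ·[k]× + (1−cosθ)·[k]×²:
    [+0.98157 +0.17450 +0.07792]
    [-0.18429 +0.97223 +0.14424]
    [-0.05059 -0.15594 +0.98647]
t = (0.2495, 0.0996, 0.7936) m
M0: Pc = R·M0+t = (+0.16314, +0.22335, +0.78233); u = 442.6·(+0.16314)/0.78233 + 306.8 = 399.0980, v = 689.4·(+0.22335)/0.78233 + 243.9 = 440.7176
M1: Pc = R·M1+t = (+0.37320, +0.18391, +0.77150); u = 442.6·(+0.37320)/0.77150 + 306.8 = 520.8993, v = 689.4·(+0.18391)/0.77150 + 243.9 = 408.2386
M2: Pc = R·M2+t = (+0.33586, -0.02415, +0.80487); u = 442.6·(+0.33586)/0.80487 + 306.8 = 491.4878, v = 689.4·(-0.02415)/0.80487 + 243.9 = 223.2169
M3: Pc = R·M3+t = (+0.12580, +0.01529, +0.81570); u = 442.6·(+0.12580)/0.81570 + 306.8 = 375.0598, v = 689.4·(+0.01529)/0.81570 + 243.9 = 256.8226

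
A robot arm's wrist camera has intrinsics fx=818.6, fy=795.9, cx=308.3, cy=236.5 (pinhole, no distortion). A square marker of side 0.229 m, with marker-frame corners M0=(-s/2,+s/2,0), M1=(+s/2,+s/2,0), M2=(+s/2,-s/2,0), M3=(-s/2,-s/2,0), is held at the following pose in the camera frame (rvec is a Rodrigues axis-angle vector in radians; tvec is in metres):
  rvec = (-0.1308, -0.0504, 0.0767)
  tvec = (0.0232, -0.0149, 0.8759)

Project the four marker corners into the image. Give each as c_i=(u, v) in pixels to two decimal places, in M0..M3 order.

Intrinsics K: fx=818.6, fy=795.9, cx=308.3, cy=236.5
Marker side s = 0.229 m; corners in marker frame (Z=0):
  M0 = (-0.1145, +0.1145, 0)
  M1 = (+0.1145, +0.1145, 0)
  M2 = (+0.1145, -0.1145, 0)
  M3 = (-0.1145, -0.1145, 0)
rvec = (-0.1308, -0.0504, 0.0767), |rvec| = θ = 0.15979 rad = 9.155°
Rodrigues: sinθ=0.15911, 1−cosθ=0.01274; R = I + sinθ·[k]× + (1−cosθ)·[k]×²:
    [+0.99580 -0.07308 -0.05519]
    [+0.07966 +0.98853 +0.12832]
    [+0.04518 -0.13217 +0.99020]
t = (0.0232, -0.0149, 0.8759) m
M0: Pc = R·M0+t = (-0.09919, +0.08917, +0.85559); u = 818.6·(-0.09919)/0.85559 + 308.3 = 213.4015, v = 795.9·(+0.08917)/0.85559 + 236.5 = 319.4442
M1: Pc = R·M1+t = (+0.12885, +0.10741, +0.86594); u = 818.6·(+0.12885)/0.86594 + 308.3 = 430.1066, v = 795.9·(+0.10741)/0.86594 + 236.5 = 335.2205
M2: Pc = R·M2+t = (+0.14559, -0.11897, +0.89621); u = 818.6·(+0.14559)/0.89621 + 308.3 = 441.2799, v = 795.9·(-0.11897)/0.89621 + 236.5 = 130.8499
M3: Pc = R·M3+t = (-0.08245, -0.13721, +0.88586); u = 818.6·(-0.08245)/0.88586 + 308.3 = 232.1096, v = 795.9·(-0.13721)/0.88586 + 236.5 = 113.2257

c0=(213.40, 319.44) c1=(430.11, 335.22) c2=(441.28, 130.85) c3=(232.11, 113.23)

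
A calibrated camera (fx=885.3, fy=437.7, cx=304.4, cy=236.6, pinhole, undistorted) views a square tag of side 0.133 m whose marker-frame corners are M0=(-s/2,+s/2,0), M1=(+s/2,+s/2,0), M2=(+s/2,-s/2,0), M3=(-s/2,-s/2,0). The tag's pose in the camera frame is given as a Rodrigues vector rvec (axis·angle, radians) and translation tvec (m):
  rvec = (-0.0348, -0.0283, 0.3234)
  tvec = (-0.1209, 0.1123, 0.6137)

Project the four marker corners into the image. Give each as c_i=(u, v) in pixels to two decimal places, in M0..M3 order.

Intrinsics K: fx=885.3, fy=437.7, cx=304.4, cy=236.6
Marker side s = 0.133 m; corners in marker frame (Z=0):
  M0 = (-0.0665, +0.0665, 0)
  M1 = (+0.0665, +0.0665, 0)
  M2 = (+0.0665, -0.0665, 0)
  M3 = (-0.0665, -0.0665, 0)
rvec = (-0.0348, -0.0283, 0.3234), |rvec| = θ = 0.32650 rad = 18.707°
Rodrigues: sinθ=0.32073, 1−cosθ=0.05283; R = I + sinθ·[k]× + (1−cosθ)·[k]×²:
    [+0.94777 -0.31720 -0.03338]
    [+0.31817 +0.94757 +0.02965]
    [+0.02222 -0.03872 +0.99900]
t = (-0.1209, 0.1123, 0.6137) m
M0: Pc = R·M0+t = (-0.20502, +0.15415, +0.60965); u = 885.3·(-0.20502)/0.60965 + 304.4 = 6.6793, v = 437.7·(+0.15415)/0.60965 + 236.6 = 347.2764
M1: Pc = R·M1+t = (-0.07897, +0.19647, +0.61260); u = 885.3·(-0.07897)/0.61260 + 304.4 = 190.2816, v = 437.7·(+0.19647)/0.61260 + 236.6 = 376.9776
M2: Pc = R·M2+t = (-0.03678, +0.07045, +0.61775); u = 885.3·(-0.03678)/0.61775 + 304.4 = 251.6913, v = 437.7·(+0.07045)/0.61775 + 236.6 = 286.5129
M3: Pc = R·M3+t = (-0.16283, +0.02813, +0.61480); u = 885.3·(-0.16283)/0.61480 + 304.4 = 69.9222, v = 437.7·(+0.02813)/0.61480 + 236.6 = 256.6256

c0=(6.68, 347.28) c1=(190.28, 376.98) c2=(251.69, 286.51) c3=(69.92, 256.63)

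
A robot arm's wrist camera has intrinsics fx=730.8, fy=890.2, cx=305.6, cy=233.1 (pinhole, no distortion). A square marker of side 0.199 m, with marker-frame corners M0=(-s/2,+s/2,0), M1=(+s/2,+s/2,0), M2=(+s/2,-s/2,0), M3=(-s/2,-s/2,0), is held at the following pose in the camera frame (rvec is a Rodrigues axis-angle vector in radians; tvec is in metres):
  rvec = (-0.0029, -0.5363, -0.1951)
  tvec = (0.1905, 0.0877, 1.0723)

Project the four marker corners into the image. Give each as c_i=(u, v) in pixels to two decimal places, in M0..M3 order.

Intrinsics K: fx=730.8, fy=890.2, cx=305.6, cy=233.1
Marker side s = 0.199 m; corners in marker frame (Z=0):
  M0 = (-0.0995, +0.0995, 0)
  M1 = (+0.0995, +0.0995, 0)
  M2 = (+0.0995, -0.0995, 0)
  M3 = (-0.0995, -0.0995, 0)
rvec = (-0.0029, -0.5363, -0.1951), |rvec| = θ = 0.57069 rad = 32.698°
Rodrigues: sinθ=0.54022, 1−cosθ=0.15847; R = I + sinθ·[k]× + (1−cosθ)·[k]×²:
    [+0.84153 +0.18544 -0.50738]
    [-0.18392 +0.98147 +0.05366]
    [+0.50793 +0.04817 +0.86005]
t = (0.1905, 0.0877, 1.0723) m
M0: Pc = R·M0+t = (+0.12522, +0.20366, +1.02655); u = 730.8·(+0.12522)/1.02655 + 305.6 = 394.7428, v = 890.2·(+0.20366)/1.02655 + 233.1 = 409.7062
M1: Pc = R·M1+t = (+0.29268, +0.16706, +1.12763); u = 730.8·(+0.29268)/1.12763 + 305.6 = 495.2833, v = 890.2·(+0.16706)/1.12763 + 233.1 = 364.9813
M2: Pc = R·M2+t = (+0.25578, -0.02826, +1.11805); u = 730.8·(+0.25578)/1.11805 + 305.6 = 472.7889, v = 890.2·(-0.02826)/1.11805 + 233.1 = 210.6013
M3: Pc = R·M3+t = (+0.08832, +0.00834, +1.01697); u = 730.8·(+0.08832)/1.01697 + 305.6 = 369.0649, v = 890.2·(+0.00834)/1.01697 + 233.1 = 240.4036

c0=(394.74, 409.71) c1=(495.28, 364.98) c2=(472.79, 210.60) c3=(369.06, 240.40)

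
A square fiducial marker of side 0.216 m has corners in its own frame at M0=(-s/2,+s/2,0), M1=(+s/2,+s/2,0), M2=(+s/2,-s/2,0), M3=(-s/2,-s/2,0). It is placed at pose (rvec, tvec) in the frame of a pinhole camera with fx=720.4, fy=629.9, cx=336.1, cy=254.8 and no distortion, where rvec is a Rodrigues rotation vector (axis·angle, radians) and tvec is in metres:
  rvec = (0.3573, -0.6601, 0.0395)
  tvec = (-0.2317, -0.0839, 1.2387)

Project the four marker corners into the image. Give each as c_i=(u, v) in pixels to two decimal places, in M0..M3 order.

c0=(137.22, 268.22) c1=(248.74, 259.12) c2=(262.27, 158.86) c3=(145.71, 156.97)

Intrinsics K: fx=720.4, fy=629.9, cx=336.1, cy=254.8
Marker side s = 0.216 m; corners in marker frame (Z=0):
  M0 = (-0.1080, +0.1080, 0)
  M1 = (+0.1080, +0.1080, 0)
  M2 = (+0.1080, -0.1080, 0)
  M3 = (-0.1080, -0.1080, 0)
rvec = (0.3573, -0.6601, 0.0395), |rvec| = θ = 0.75164 rad = 43.066°
Rodrigues: sinθ=0.68283, 1−cosθ=0.26943; R = I + sinθ·[k]× + (1−cosθ)·[k]×²:
    [+0.79146 -0.14836 -0.59295]
    [-0.07659 +0.93837 -0.33703]
    [+0.60641 +0.31216 +0.73132]
t = (-0.2317, -0.0839, 1.2387) m
M0: Pc = R·M0+t = (-0.33320, +0.02572, +1.20692); u = 720.4·(-0.33320)/1.20692 + 336.1 = 137.2158, v = 629.9·(+0.02572)/1.20692 + 254.8 = 268.2216
M1: Pc = R·M1+t = (-0.16225, +0.00917, +1.33791); u = 720.4·(-0.16225)/1.33791 + 336.1 = 248.7381, v = 629.9·(+0.00917)/1.33791 + 254.8 = 259.1184
M2: Pc = R·M2+t = (-0.13020, -0.19352, +1.27048); u = 720.4·(-0.13020)/1.27048 + 336.1 = 262.2729, v = 629.9·(-0.19352)/1.27048 + 254.8 = 158.8550
M3: Pc = R·M3+t = (-0.30115, -0.17697, +1.13949); u = 720.4·(-0.30115)/1.13949 + 336.1 = 145.7074, v = 629.9·(-0.17697)/1.13949 + 254.8 = 156.9717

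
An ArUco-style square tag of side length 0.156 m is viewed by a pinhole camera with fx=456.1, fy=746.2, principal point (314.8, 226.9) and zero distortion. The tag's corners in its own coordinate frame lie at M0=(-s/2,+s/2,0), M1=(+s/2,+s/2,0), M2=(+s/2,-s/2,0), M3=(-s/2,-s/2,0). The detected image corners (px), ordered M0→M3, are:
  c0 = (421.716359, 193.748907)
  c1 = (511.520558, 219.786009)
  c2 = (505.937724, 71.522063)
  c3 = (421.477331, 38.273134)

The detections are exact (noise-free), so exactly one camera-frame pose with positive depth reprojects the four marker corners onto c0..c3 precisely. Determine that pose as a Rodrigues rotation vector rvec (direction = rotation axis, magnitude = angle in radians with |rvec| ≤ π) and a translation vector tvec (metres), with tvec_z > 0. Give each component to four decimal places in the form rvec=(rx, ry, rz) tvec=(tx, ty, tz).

Intrinsics K: fx=456.1, fy=746.2, cx=314.8, cy=226.9
Marker side s = 0.156 m; corners in marker frame (Z=0):
  M0 = (-0.0780, +0.0780, 0)
  M1 = (+0.0780, +0.0780, 0)
  M2 = (+0.0780, -0.0780, 0)
  M3 = (-0.0780, -0.0780, 0)
Detected image corners:
  c0 = (421.716359, 193.748907) px
  c1 = (511.520558, 219.786009) px
  c2 = (505.937724, 71.522063) px
  c3 = (421.477331, 38.273134) px
Planar DLT: solve 8×8 A·h = b for H (H[2,2]=1):
  H  [+736.45340 -169.66358 +466.42058]
  H  [+240.94391 +919.72074 +128.87160]
  H  [+0.38364 -0.40596 +1.00000]
B = K⁻¹H; ‖b₁‖=1.418418, ‖b₂‖=1.418418; λ = 2/(‖b₁‖+‖b₂‖) = 0.705011, sign → tz>0 ⇒ λ=+0.705011
r₁ = λ·B[:,0] = (+0.95168,+0.14540,+0.27047); r₂ = λ·B[:,1] = (-0.06472,+0.95598,-0.28620)
r₃ = r₁×r₂ = (-0.30018,+0.25487,+0.91920); SVD([r₁ r₂ r₃]) → R = UVᵀ:
  R  [+0.95168 -0.06472 -0.30018]
  R  [+0.14540 +0.95598 +0.25487]
  R  [+0.27047 -0.28620 +0.91920]
t = (+0.23437, -0.09262, +0.70501) m
tr R = 2.826868; θ = arccos((tr R − 1)/2) = 0.419153 rad = 24.016°
axis k = ((R−Rᵀ)₃₂, (R−Rᵀ)₁₃, (R−Rᵀ)₂₁) / (2 sinθ) = (-0.664733, -0.701067, +0.258139)
rvec = θ·k = (-0.278625, -0.293854, +0.108200)

rvec=(-0.2786, -0.2939, 0.1082) tvec=(0.2344, -0.0926, 0.7050)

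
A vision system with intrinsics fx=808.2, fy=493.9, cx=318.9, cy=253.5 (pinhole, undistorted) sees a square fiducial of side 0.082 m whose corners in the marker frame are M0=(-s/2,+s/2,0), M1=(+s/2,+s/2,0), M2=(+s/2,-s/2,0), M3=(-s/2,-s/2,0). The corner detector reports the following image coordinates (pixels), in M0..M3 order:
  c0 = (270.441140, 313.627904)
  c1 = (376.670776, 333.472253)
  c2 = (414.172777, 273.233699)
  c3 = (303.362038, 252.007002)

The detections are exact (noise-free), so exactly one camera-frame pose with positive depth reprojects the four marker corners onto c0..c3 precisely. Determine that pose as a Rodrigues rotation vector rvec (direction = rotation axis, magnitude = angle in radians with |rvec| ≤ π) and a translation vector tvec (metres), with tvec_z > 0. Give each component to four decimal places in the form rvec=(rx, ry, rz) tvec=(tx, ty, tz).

Intrinsics K: fx=808.2, fy=493.9, cx=318.9, cy=253.5
Marker side s = 0.082 m; corners in marker frame (Z=0):
  M0 = (-0.0410, +0.0410, 0)
  M1 = (+0.0410, +0.0410, 0)
  M2 = (+0.0410, -0.0410, 0)
  M3 = (-0.0410, -0.0410, 0)
Detected image corners:
  c0 = (270.441140, 313.627904) px
  c1 = (376.670776, 333.472253) px
  c2 = (414.172777, 273.233699) px
  c3 = (303.362038, 252.007002) px
Planar DLT: solve 8×8 A·h = b for H (H[2,2]=1):
  H  [+1354.52032 -243.58690 +340.97519]
  H  [+277.50138 +902.73997 +293.80508]
  H  [+0.09300 +0.54498 +1.00000]
B = K⁻¹H; ‖b₁‖=1.720523, ‖b₂‖=1.720523; λ = 2/(‖b₁‖+‖b₂‖) = 0.581219, sign → tz>0 ⇒ λ=+0.581219
r₁ = λ·B[:,0] = (+0.95278,+0.29882,+0.05405); r₂ = λ·B[:,1] = (-0.30016,+0.89976,+0.31675)
r₃ = r₁×r₂ = (+0.04602,-0.31802,+0.94697); SVD([r₁ r₂ r₃]) → R = UVᵀ:
  R  [+0.95278 -0.30016 +0.04602]
  R  [+0.29882 +0.89976 -0.31802]
  R  [+0.05405 +0.31675 +0.94697]
t = (+0.01588, +0.04743, +0.58122) m
tr R = 2.799505; θ = arccos((tr R − 1)/2) = 0.451594 rad = 25.874°
axis k = ((R−Rᵀ)₃₂, (R−Rᵀ)₁₃, (R−Rᵀ)₂₁) / (2 sinθ) = (+0.727286, -0.009206, +0.686273)
rvec = θ·k = (+0.328438, -0.004157, +0.309917)

rvec=(0.3284, -0.0042, 0.3099) tvec=(0.0159, 0.0474, 0.5812)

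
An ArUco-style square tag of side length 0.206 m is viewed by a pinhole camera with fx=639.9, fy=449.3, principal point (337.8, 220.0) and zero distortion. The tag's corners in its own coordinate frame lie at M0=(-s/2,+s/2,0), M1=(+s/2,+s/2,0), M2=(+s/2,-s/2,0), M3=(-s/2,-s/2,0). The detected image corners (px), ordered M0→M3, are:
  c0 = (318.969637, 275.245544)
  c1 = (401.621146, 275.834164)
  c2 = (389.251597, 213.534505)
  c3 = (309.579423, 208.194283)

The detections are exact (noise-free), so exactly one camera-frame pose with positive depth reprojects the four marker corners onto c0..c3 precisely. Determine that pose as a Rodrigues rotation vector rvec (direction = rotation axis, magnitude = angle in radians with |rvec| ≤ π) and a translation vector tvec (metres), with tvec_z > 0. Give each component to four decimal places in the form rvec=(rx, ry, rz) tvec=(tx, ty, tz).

rvec=(-0.3402, -0.5375, -0.0186) tvec=(0.0397, 0.0689, 1.3758)

Intrinsics K: fx=639.9, fy=449.3, cx=337.8, cy=220.0
Marker side s = 0.206 m; corners in marker frame (Z=0):
  M0 = (-0.1030, +0.1030, 0)
  M1 = (+0.1030, +0.1030, 0)
  M2 = (+0.1030, -0.1030, 0)
  M3 = (-0.1030, -0.1030, 0)
Detected image corners:
  c0 = (318.969637, 275.245544) px
  c1 = (401.621146, 275.834164) px
  c2 = (389.251597, 213.534505) px
  c3 = (309.579423, 208.194283) px
Planar DLT: solve 8×8 A·h = b for H (H[2,2]=1):
  H  [+524.07543 -27.60673 +356.26231]
  H  [+103.93170 +258.21768 +242.50073]
  H  [+0.36707 -0.22740 +1.00000]
B = K⁻¹H; ‖b₁‖=0.726844, ‖b₂‖=0.726844; λ = 2/(‖b₁‖+‖b₂‖) = 1.375810, sign → tz>0 ⇒ λ=+1.375810
r₁ = λ·B[:,0] = (+0.86019,+0.07097,+0.50501); r₂ = λ·B[:,1] = (+0.10580,+0.94389,-0.31286)
r₃ = r₁×r₂ = (-0.49888,+0.32255,+0.80441); SVD([r₁ r₂ r₃]) → R = UVᵀ:
  R  [+0.86019 +0.10580 -0.49888]
  R  [+0.07097 +0.94389 +0.32255]
  R  [+0.50501 -0.31286 +0.80441]
t = (+0.03969, +0.06890, +1.37581) m
tr R = 2.608488; θ = arccos((tr R − 1)/2) = 0.636394 rad = 36.463°
axis k = ((R−Rᵀ)₃₂, (R−Rᵀ)₁₃, (R−Rᵀ)₂₁) / (2 sinθ) = (-0.534593, -0.844601, -0.029305)
rvec = θ·k = (-0.340212, -0.537499, -0.018649)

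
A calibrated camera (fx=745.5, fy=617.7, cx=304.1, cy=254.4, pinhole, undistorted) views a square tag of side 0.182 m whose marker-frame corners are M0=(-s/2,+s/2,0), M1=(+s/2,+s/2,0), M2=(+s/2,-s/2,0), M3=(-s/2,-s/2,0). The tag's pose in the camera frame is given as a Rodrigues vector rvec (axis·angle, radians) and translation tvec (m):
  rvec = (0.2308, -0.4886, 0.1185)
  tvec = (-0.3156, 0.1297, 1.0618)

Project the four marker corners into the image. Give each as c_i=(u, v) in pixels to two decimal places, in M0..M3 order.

c0=(8.54, 381.12) c1=(137.38, 377.08) c2=(152.95, 281.04) c3=(20.98, 276.89)

Intrinsics K: fx=745.5, fy=617.7, cx=304.1, cy=254.4
Marker side s = 0.182 m; corners in marker frame (Z=0):
  M0 = (-0.0910, +0.0910, 0)
  M1 = (+0.0910, +0.0910, 0)
  M2 = (+0.0910, -0.0910, 0)
  M3 = (-0.0910, -0.0910, 0)
rvec = (0.2308, -0.4886, 0.1185), |rvec| = θ = 0.55321 rad = 31.697°
Rodrigues: sinθ=0.52542, 1−cosθ=0.14916; R = I + sinθ·[k]× + (1−cosθ)·[k]×²:
    [+0.87680 -0.16751 -0.45073]
    [+0.05759 +0.96719 -0.24743]
    [+0.47739 +0.19099 +0.85769]
t = (-0.3156, 0.1297, 1.0618) m
M0: Pc = R·M0+t = (-0.41063, +0.21247, +1.03574); u = 745.5·(-0.41063)/1.03574 + 304.1 = 8.5363, v = 617.7·(+0.21247)/1.03574 + 254.4 = 381.1168
M1: Pc = R·M1+t = (-0.25105, +0.22296, +1.12262); u = 745.5·(-0.25105)/1.12262 + 304.1 = 137.3824, v = 617.7·(+0.22296)/1.12262 + 254.4 = 377.0765
M2: Pc = R·M2+t = (-0.22057, +0.04693, +1.08786); u = 745.5·(-0.22057)/1.08786 + 304.1 = 152.9475, v = 617.7·(+0.04693)/1.08786 + 254.4 = 281.0449
M3: Pc = R·M3+t = (-0.38015, +0.03644, +1.00098); u = 745.5·(-0.38015)/1.00098 + 304.1 = 20.9781, v = 617.7·(+0.03644)/1.00098 + 254.4 = 276.8901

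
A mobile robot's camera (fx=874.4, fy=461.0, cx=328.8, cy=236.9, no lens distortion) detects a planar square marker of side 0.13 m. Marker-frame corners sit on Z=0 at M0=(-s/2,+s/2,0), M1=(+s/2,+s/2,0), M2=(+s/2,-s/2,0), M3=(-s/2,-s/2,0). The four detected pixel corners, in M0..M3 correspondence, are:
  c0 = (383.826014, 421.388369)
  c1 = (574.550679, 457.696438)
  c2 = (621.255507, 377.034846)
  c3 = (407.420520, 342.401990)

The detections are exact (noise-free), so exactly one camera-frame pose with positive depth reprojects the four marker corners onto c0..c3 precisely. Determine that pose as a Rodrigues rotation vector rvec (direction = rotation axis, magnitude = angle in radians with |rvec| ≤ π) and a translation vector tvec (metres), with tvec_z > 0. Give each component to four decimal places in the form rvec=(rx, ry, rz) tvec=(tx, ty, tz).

rvec=(0.4350, 0.3382, 0.1662) tvec=(0.1040, 0.1978, 0.5555)

Intrinsics K: fx=874.4, fy=461.0, cx=328.8, cy=236.9
Marker side s = 0.13 m; corners in marker frame (Z=0):
  M0 = (-0.0650, +0.0650, 0)
  M1 = (+0.0650, +0.0650, 0)
  M2 = (+0.0650, -0.0650, 0)
  M3 = (-0.0650, -0.0650, 0)
Detected image corners:
  c0 = (383.826014, 421.388369) px
  c1 = (574.550679, 457.696438) px
  c2 = (621.255507, 377.034846) px
  c3 = (407.420520, 342.401990) px
Planar DLT: solve 8×8 A·h = b for H (H[2,2]=1):
  H  [+1296.89933 +124.92380 +492.49244]
  H  [+68.41410 +929.44572 +401.08871]
  H  [-0.51239 +0.78980 +1.00000]
B = K⁻¹H; ‖b₁‖=1.800156, ‖b₂‖=1.800156; λ = 2/(‖b₁‖+‖b₂‖) = 0.555508, sign → tz>0 ⇒ λ=+0.555508
r₁ = λ·B[:,0] = (+0.93095,+0.22871,-0.28464); r₂ = λ·B[:,1] = (-0.08562,+0.89453,+0.43874)
r₃ = r₁×r₂ = (+0.35496,-0.38408,+0.85234); SVD([r₁ r₂ r₃]) → R = UVᵀ:
  R  [+0.93095 -0.08562 +0.35496]
  R  [+0.22871 +0.89453 -0.38408]
  R  [-0.28464 +0.43874 +0.85234]
t = (+0.10399, +0.19785, +0.55551) m
tr R = 2.677821; θ = arccos((tr R − 1)/2) = 0.575518 rad = 32.975°
axis k = ((R−Rᵀ)₃₂, (R−Rᵀ)₁₃, (R−Rᵀ)₂₁) / (2 sinθ) = (+0.755895, +0.587572, +0.288758)
rvec = θ·k = (+0.435031, +0.338158, +0.166186)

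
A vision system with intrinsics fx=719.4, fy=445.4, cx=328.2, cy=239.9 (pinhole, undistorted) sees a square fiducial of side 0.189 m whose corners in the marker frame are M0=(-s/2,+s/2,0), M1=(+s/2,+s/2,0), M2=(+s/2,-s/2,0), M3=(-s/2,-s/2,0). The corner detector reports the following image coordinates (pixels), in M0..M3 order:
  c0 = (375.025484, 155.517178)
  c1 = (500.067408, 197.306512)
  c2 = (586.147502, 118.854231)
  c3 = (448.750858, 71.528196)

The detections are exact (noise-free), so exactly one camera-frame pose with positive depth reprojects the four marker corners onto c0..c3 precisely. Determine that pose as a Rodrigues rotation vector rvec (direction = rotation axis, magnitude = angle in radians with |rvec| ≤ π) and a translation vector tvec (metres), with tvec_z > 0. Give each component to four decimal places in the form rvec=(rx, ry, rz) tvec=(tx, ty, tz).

rvec=(0.5139, 0.0662, 0.4876) tvec=(0.1858, -0.2071, 0.9053)

Intrinsics K: fx=719.4, fy=445.4, cx=328.2, cy=239.9
Marker side s = 0.189 m; corners in marker frame (Z=0):
  M0 = (-0.0945, +0.0945, 0)
  M1 = (+0.0945, +0.0945, 0)
  M2 = (+0.0945, -0.0945, 0)
  M3 = (-0.0945, -0.0945, 0)
Detected image corners:
  c0 = (375.025484, 155.517178) px
  c1 = (500.067408, 197.306512) px
  c2 = (586.147502, 118.854231) px
  c3 = (448.750858, 71.528196) px
Planar DLT: solve 8×8 A·h = b for H (H[2,2]=1):
  H  [+723.89839 -166.04912 +475.87258]
  H  [+243.90582 +502.71650 +138.00431]
  H  [+0.06550 +0.53805 +1.00000]
B = K⁻¹H; ‖b₁‖=1.104567, ‖b₂‖=1.104567; λ = 2/(‖b₁‖+‖b₂‖) = 0.905332, sign → tz>0 ⇒ λ=+0.905332
r₁ = λ·B[:,0] = (+0.88394,+0.46383,+0.05930); r₂ = λ·B[:,1] = (-0.43119,+0.75947,+0.48712)
r₃ = r₁×r₂ = (+0.18090,-0.45615,+0.87132); SVD([r₁ r₂ r₃]) → R = UVᵀ:
  R  [+0.88394 -0.43119 +0.18090]
  R  [+0.46383 +0.75947 -0.45615]
  R  [+0.05930 +0.48712 +0.87132]
t = (+0.18584, -0.20712, +0.90533) m
tr R = 2.514726; θ = arccos((tr R − 1)/2) = 0.711531 rad = 40.768°
axis k = ((R−Rᵀ)₃₂, (R−Rᵀ)₁₃, (R−Rᵀ)₂₁) / (2 sinθ) = (+0.722264, +0.093106, +0.685322)
rvec = θ·k = (+0.513914, +0.066248, +0.487628)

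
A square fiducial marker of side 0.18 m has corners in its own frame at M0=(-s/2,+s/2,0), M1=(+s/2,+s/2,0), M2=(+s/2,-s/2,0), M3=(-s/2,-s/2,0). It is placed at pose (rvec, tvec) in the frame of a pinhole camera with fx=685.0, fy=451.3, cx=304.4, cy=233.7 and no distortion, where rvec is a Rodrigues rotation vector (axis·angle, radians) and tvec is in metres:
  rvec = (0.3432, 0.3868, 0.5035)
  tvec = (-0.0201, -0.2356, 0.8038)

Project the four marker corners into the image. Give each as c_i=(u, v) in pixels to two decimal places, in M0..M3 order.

c0=(202.63, 124.75) c1=(318.48, 170.44) c2=(385.84, 74.25) c3=(255.10, 30.27)

Intrinsics K: fx=685.0, fy=451.3, cx=304.4, cy=233.7
Marker side s = 0.18 m; corners in marker frame (Z=0):
  M0 = (-0.0900, +0.0900, 0)
  M1 = (+0.0900, +0.0900, 0)
  M2 = (+0.0900, -0.0900, 0)
  M3 = (-0.0900, -0.0900, 0)
rvec = (0.3432, 0.3868, 0.5035), |rvec| = θ = 0.72174 rad = 41.353°
Rodrigues: sinθ=0.66069, 1−cosθ=0.24934; R = I + sinθ·[k]× + (1−cosθ)·[k]×²:
    [+0.80704 -0.39737 +0.43680]
    [+0.52445 +0.82227 -0.22095]
    [-0.27137 +0.40739 +0.87200]
t = (-0.0201, -0.2356, 0.8038) m
M0: Pc = R·M0+t = (-0.12850, -0.20880, +0.86489); u = 685.0·(-0.12850)/0.86489 + 304.4 = 202.6296, v = 451.3·(-0.20880)/0.86489 + 233.7 = 124.7497
M1: Pc = R·M1+t = (+0.01677, -0.11439, +0.81604); u = 685.0·(+0.01677)/0.81604 + 304.4 = 318.4771, v = 451.3·(-0.11439)/0.81604 + 233.7 = 170.4357
M2: Pc = R·M2+t = (+0.08830, -0.26240, +0.74271); u = 685.0·(+0.08830)/0.74271 + 304.4 = 385.8354, v = 451.3·(-0.26240)/0.74271 + 233.7 = 74.2536
M3: Pc = R·M3+t = (-0.05697, -0.35681, +0.79156); u = 685.0·(-0.05697)/0.79156 + 304.4 = 255.0991, v = 451.3·(-0.35681)/0.79156 + 233.7 = 30.2705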